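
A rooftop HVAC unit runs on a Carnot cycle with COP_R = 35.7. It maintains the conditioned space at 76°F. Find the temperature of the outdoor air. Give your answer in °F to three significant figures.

COP_R = T_C/(T_H − T_C) gives T_H − T_C = T_C/COP.
With T_C = 297.59 K, T_H = 297.59 × (1 + 1/35.7) = 305.93 K.
Converting, 305.93 K = 91.00°F.

91.0 °F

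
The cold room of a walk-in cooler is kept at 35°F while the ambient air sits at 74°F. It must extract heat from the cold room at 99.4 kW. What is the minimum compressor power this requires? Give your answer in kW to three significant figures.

In absolute terms T_C = 274.82 K and T_H = 296.48 K, so ΔT = 21.67 K.
COP_Carnot = T_C/ΔT = 274.82/21.67 = 12.68.
Ẇ_min = Q̇/COP_Carnot = 99.40/12.68 = 7.837 kW.

7.84 kW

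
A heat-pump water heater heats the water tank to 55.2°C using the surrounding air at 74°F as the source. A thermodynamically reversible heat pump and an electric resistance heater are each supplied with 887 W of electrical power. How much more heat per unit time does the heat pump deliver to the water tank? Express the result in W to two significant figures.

8300 W

In absolute terms T_C = 296.48 K and T_H = 328.35 K, so ΔT = 31.87 K.
COP_Carnot = T_H/ΔT = 328.35/31.87 = 10.30.
The heat pump delivers Q̇_H = COP × Ẇ = 9140 W; the resistance heater delivers Ẇ = 887.0 W.
Extra = (COP − 1)·Ẇ = 8253 W.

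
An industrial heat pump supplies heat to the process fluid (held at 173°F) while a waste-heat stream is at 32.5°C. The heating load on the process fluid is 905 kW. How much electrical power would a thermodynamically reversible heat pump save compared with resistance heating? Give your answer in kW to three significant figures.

In absolute terms T_C = 305.65 K and T_H = 351.48 K, so ΔT = 45.83 K.
COP_Carnot = T_H/ΔT = 351.48/45.83 = 7.669.
Resistance heating needs Ẇ_res = Q̇_H = 905.0 kW; the reversible heat pump needs only Ẇ_hp = Q̇_H/COP = 118.0 kW.
Saving = 905.0 − 118.0 = 787.0 kW.

787 kW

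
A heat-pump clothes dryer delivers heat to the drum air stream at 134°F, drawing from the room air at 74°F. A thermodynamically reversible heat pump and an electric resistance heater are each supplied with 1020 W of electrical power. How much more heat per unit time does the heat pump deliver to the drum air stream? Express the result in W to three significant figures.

In absolute terms T_C = 296.48 K and T_H = 329.82 K, so ΔT = 33.33 K.
COP_Carnot = T_H/ΔT = 329.82/33.33 = 9.895.
The heat pump delivers Q̇_H = COP × Ẇ = 10090 W; the resistance heater delivers Ẇ = 1020 W.
Extra = (COP − 1)·Ẇ = 9072 W.

9070 W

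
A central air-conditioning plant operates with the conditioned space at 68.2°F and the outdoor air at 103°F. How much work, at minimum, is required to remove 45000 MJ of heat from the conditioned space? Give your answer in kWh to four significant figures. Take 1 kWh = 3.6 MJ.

In absolute terms T_C = 293.26 K and T_H = 312.59 K, so ΔT = 19.33 K.
The reversible limit is COP_R = T_C/ΔT = 15.17, so W_min = Q_C/COP = Q_C·ΔT/T_C.
W_min = 45000 × 19.33/293.26 = 2967 MJ = 824.1 kWh.

824.1 kWh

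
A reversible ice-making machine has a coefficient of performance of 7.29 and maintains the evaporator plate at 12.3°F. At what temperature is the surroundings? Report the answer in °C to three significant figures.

25.0 °C

COP_R = T_C/(T_H − T_C) gives T_H − T_C = T_C/COP.
With T_C = 262.21 K, T_H = 262.21 × (1 + 1/7.29) = 298.17 K.
Converting, 298.17 K = 25.02°C.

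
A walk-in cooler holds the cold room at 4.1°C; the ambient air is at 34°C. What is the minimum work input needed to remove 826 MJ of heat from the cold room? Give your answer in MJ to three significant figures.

89.1 MJ

In absolute terms T_C = 277.25 K and T_H = 307.15 K, so ΔT = 29.90 K.
The reversible limit is COP_R = T_C/ΔT = 9.273, so W_min = Q_C/COP = Q_C·ΔT/T_C.
W_min = 826.0 × 29.90/277.25 = 89.08 MJ.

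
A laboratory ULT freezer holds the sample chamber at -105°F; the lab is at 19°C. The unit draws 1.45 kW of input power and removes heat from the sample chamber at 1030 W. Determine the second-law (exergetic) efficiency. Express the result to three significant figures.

0.343

Converting, Q̇_C = 1030 W = 1.030 kW, so COP_actual = Q̇_C/Ẇ = 1.030/1.450 = 0.7103.
In absolute terms T_C = 197.04 K and T_H = 292.15 K, so ΔT = 95.11 K.
COP_Carnot = T_C/ΔT = 197.04/95.11 = 2.072.
η_II = COP_actual/COP_Carnot = 0.7103/2.072 = 0.3429.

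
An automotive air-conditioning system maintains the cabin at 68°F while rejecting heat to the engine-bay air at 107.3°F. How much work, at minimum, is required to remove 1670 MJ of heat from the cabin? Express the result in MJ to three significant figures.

In absolute terms T_C = 293.15 K and T_H = 314.98 K, so ΔT = 21.83 K.
The reversible limit is COP_R = T_C/ΔT = 13.43, so W_min = Q_C/COP = Q_C·ΔT/T_C.
W_min = 1670 × 21.83/293.15 = 124.4 MJ.

124 MJ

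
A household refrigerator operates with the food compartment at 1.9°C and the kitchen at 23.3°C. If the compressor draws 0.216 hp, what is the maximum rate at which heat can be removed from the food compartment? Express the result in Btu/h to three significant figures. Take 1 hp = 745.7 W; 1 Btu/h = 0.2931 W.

In absolute terms T_C = 275.05 K and T_H = 296.45 K, so ΔT = 21.40 K.
COP_Carnot = T_C/ΔT = 275.05/21.40 = 12.85.
Q̇_max = COP_Carnot × Ẇ = 12.85 × 0.2160 hp = 2.776 hp = 7063 Btu/h.

7060 Btu/h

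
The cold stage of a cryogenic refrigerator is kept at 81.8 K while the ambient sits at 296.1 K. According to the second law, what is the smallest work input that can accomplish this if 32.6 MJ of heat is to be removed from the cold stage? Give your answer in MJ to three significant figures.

85.4 MJ

The reservoir spacing is ΔT = 296.1 − 81.8 = 214.3 K.
The reversible limit is COP_R = T_C/ΔT = 0.3817, so W_min = Q_C/COP = Q_C·ΔT/T_C.
W_min = 32.60 × 214.3/81.80 = 85.41 MJ.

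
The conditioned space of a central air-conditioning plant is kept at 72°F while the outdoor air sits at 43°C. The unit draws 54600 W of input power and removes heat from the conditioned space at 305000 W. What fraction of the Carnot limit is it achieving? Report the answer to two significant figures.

0.39

COP_actual = Q̇_C/Ẇ = 305000/54600 = 5.586.
In absolute terms T_C = 295.37 K and T_H = 316.15 K, so ΔT = 20.78 K.
COP_Carnot = T_C/ΔT = 295.37/20.78 = 14.22.
η_II = COP_actual/COP_Carnot = 5.586/14.22 = 0.3929.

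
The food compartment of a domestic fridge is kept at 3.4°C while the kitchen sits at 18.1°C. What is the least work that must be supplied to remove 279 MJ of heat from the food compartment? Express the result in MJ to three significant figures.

14.8 MJ

In absolute terms T_C = 276.55 K and T_H = 291.25 K, so ΔT = 14.70 K.
The reversible limit is COP_R = T_C/ΔT = 18.81, so W_min = Q_C/COP = Q_C·ΔT/T_C.
W_min = 279.0 × 14.70/276.55 = 14.83 MJ.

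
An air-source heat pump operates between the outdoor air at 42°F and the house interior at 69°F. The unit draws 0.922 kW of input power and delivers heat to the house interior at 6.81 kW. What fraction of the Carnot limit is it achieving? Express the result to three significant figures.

0.377

COP_actual = Q̇_H/Ẇ = 6.810/0.9220 = 7.386.
In absolute terms T_C = 278.71 K and T_H = 293.71 K, so ΔT = 15.00 K.
COP_Carnot = T_H/ΔT = 293.71/15.00 = 19.58.
η_II = COP_actual/COP_Carnot = 7.386/19.58 = 0.3772.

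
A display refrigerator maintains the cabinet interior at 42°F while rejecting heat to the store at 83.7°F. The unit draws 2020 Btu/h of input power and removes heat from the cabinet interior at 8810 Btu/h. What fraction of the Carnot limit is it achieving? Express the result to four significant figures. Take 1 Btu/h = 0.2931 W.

COP_actual = Q̇_C/Ẇ = 8810/2020 = 4.361.
In absolute terms T_C = 278.71 K and T_H = 301.87 K, so ΔT = 23.17 K.
COP_Carnot = T_C/ΔT = 278.71/23.17 = 12.03.
η_II = COP_actual/COP_Carnot = 4.361/12.03 = 0.3625.

0.3625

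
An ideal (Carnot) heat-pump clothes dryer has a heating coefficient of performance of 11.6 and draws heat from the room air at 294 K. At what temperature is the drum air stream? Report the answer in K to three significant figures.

322 K

COP_HP = T_H/(T_H − T_C) rearranges to T_H = COP·T_C/(COP − 1).
With T_C = 294.00 K, T_H = 11.6 × 294.00/10.60 = 321.74 K.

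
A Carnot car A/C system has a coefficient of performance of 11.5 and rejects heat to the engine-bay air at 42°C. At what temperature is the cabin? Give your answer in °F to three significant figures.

62.2 °F

For a Carnot refrigerator COP_R = T_C/(T_H − T_C), so T_C = COP·T_H/(1 + COP).
With T_H = 315.15 K, T_C = 11.5 × 315.15/12.50 = 289.94 K.
Converting, 289.94 K = 62.22°F.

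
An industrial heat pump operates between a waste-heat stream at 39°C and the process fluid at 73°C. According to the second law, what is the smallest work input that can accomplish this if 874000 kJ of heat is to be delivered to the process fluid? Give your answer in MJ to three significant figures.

85.8 MJ

In absolute terms T_C = 312.15 K and T_H = 346.15 K, so ΔT = 34.00 K.
The reversible limit is COP_HP = T_H/ΔT = 10.18, so W_min = Q_H/COP = Q_H·ΔT/T_H.
W_min = 874000 × 34.00/346.15 = 85850 kJ = 85.85 MJ.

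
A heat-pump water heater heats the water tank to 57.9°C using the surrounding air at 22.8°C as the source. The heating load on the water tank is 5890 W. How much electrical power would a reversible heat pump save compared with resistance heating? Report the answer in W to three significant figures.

In absolute terms T_C = 295.95 K and T_H = 331.05 K, so ΔT = 35.10 K.
COP_Carnot = T_H/ΔT = 331.05/35.10 = 9.432.
Resistance heating needs Ẇ_res = Q̇_H = 5890 W; the reversible heat pump needs only Ẇ_hp = Q̇_H/COP = 624.5 W.
Saving = 5890 − 624.5 = 5266 W.

5270 W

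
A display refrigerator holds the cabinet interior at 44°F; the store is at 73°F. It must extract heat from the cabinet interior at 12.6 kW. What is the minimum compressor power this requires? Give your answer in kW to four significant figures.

In absolute terms T_C = 279.82 K and T_H = 295.93 K, so ΔT = 16.11 K.
COP_Carnot = T_C/ΔT = 279.82/16.11 = 17.37.
Ẇ_min = Q̇/COP_Carnot = 12.60/17.37 = 0.7255 kW.

0.7255 kW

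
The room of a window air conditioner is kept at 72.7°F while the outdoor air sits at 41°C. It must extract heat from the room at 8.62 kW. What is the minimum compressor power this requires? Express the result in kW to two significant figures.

0.54 kW

In absolute terms T_C = 295.76 K and T_H = 314.15 K, so ΔT = 18.39 K.
COP_Carnot = T_C/ΔT = 295.76/18.39 = 16.08.
Ẇ_min = Q̇/COP_Carnot = 8.620/16.08 = 0.5359 kW.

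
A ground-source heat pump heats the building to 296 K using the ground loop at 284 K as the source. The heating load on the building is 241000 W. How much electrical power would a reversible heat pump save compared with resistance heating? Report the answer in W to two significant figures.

230000 W

The reservoir spacing is ΔT = 296 − 284 = 12.00 K.
COP_Carnot = T_H/ΔT = 296.00/12.00 = 24.67.
Resistance heating needs Ẇ_res = Q̇_H = 241000 W; the reversible heat pump needs only Ẇ_hp = Q̇_H/COP = 9770 W.
Saving = 241000 − 9770 = 231200 W.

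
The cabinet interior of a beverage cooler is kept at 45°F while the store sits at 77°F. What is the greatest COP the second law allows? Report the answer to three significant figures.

15.8

In absolute terms T_C = 280.37 K and T_H = 298.15 K, so ΔT = 17.78 K.
For a reversible cycle, COP_Carnot = T_C/ΔT = 280.37/17.78 = 15.77.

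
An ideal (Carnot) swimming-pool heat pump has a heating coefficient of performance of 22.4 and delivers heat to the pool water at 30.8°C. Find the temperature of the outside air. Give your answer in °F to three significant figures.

COP_HP = T_H/(T_H − T_C) gives T_H − T_C = T_H/COP.
With T_H = 303.95 K, T_C = 303.95 × (1 − 1/22.4) = 290.38 K.
Converting, 290.38 K = 63.02°F.

63.0 °F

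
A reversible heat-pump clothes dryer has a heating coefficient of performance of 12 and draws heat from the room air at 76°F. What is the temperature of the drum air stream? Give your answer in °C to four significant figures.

COP_HP = T_H/(T_H − T_C) rearranges to T_H = COP·T_C/(COP − 1).
With T_C = 297.59 K, T_H = 12 × 297.59/11.00 = 324.65 K.
Converting, 324.65 K = 51.50°C.

51.50 °C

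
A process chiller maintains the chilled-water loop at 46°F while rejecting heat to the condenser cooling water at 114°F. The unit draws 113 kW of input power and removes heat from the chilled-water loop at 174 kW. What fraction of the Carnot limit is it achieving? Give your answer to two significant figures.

COP_actual = Q̇_C/Ẇ = 174.0/113.0 = 1.540.
In absolute terms T_C = 280.93 K and T_H = 318.71 K, so ΔT = 37.78 K.
COP_Carnot = T_C/ΔT = 280.93/37.78 = 7.436.
η_II = COP_actual/COP_Carnot = 1.540/7.436 = 0.2071.

0.21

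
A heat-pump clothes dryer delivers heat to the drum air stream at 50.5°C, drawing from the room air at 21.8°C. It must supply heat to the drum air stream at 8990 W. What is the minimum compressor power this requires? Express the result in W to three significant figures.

In absolute terms T_C = 294.95 K and T_H = 323.65 K, so ΔT = 28.70 K.
COP_Carnot = T_H/ΔT = 323.65/28.70 = 11.28.
Ẇ_min = Q̇/COP_Carnot = 8990/11.28 = 797.2 W.

797 W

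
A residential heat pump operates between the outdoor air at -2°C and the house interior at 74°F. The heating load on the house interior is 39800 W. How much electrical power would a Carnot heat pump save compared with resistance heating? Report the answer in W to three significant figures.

36400 W

In absolute terms T_C = 271.15 K and T_H = 296.48 K, so ΔT = 25.33 K.
COP_Carnot = T_H/ΔT = 296.48/25.33 = 11.70.
Resistance heating needs Ẇ_res = Q̇_H = 39800 W; the reversible heat pump needs only Ẇ_hp = Q̇_H/COP = 3401 W.
Saving = 39800 − 3401 = 36400 W.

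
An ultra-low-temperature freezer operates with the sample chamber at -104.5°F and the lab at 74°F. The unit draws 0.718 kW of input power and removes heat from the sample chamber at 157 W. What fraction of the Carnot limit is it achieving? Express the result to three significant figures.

Converting, Q̇_C = 157.0 W = 0.1570 kW, so COP_actual = Q̇_C/Ẇ = 0.1570/0.7180 = 0.2187.
In absolute terms T_C = 197.32 K and T_H = 296.48 K, so ΔT = 99.17 K.
COP_Carnot = T_C/ΔT = 197.32/99.17 = 1.990.
η_II = COP_actual/COP_Carnot = 0.2187/1.990 = 0.1099.

0.110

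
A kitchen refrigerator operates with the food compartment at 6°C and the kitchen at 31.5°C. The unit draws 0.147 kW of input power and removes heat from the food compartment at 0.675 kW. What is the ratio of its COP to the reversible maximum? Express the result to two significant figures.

0.42

COP_actual = Q̇_C/Ẇ = 0.6750/0.1470 = 4.592.
In absolute terms T_C = 279.15 K and T_H = 304.65 K, so ΔT = 25.50 K.
COP_Carnot = T_C/ΔT = 279.15/25.50 = 10.95.
η_II = COP_actual/COP_Carnot = 4.592/10.95 = 0.4195.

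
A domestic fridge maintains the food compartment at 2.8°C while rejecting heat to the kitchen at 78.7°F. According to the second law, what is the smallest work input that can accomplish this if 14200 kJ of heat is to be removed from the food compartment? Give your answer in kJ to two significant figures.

In absolute terms T_C = 275.95 K and T_H = 299.09 K, so ΔT = 23.14 K.
The reversible limit is COP_R = T_C/ΔT = 11.92, so W_min = Q_C/COP = Q_C·ΔT/T_C.
W_min = 14200 × 23.14/275.95 = 1191 kJ.

1200 kJ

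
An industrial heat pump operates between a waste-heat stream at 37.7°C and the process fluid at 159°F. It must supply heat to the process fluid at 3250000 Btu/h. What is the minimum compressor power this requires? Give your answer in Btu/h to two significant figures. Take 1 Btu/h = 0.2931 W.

In absolute terms T_C = 310.85 K and T_H = 343.71 K, so ΔT = 32.86 K.
COP_Carnot = T_H/ΔT = 343.71/32.86 = 10.46.
Ẇ_min = Q̇/COP_Carnot = 3250000/10.46 = 310700 Btu/h.

310000 Btu/h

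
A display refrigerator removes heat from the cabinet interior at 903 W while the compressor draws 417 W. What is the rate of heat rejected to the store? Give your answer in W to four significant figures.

1320 W

For a cyclic device the first law requires Q̇_H = Q̇_C + Ẇ.
Q̇_H = Q̇_C + Ẇ = 1320 W.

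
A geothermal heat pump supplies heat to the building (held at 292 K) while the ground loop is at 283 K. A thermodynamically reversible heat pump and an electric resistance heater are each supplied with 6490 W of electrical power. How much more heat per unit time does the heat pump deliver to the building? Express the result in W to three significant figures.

The reservoir spacing is ΔT = 292 − 283 = 9.000 K.
COP_Carnot = T_H/ΔT = 292.00/9.000 = 32.44.
The heat pump delivers Q̇_H = COP × Ẇ = 210600 W; the resistance heater delivers Ẇ = 6490 W.
Extra = (COP − 1)·Ẇ = 204100 W.

204000 W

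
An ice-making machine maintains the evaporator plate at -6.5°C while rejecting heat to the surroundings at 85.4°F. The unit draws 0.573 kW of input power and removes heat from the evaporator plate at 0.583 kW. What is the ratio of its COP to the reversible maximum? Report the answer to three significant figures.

COP_actual = Q̇_C/Ẇ = 0.5830/0.5730 = 1.017.
In absolute terms T_C = 266.65 K and T_H = 302.82 K, so ΔT = 36.17 K.
COP_Carnot = T_C/ΔT = 266.65/36.17 = 7.373.
η_II = COP_actual/COP_Carnot = 1.017/7.373 = 0.1380.

0.138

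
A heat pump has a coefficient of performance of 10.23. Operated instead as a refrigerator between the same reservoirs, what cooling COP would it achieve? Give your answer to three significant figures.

9.23

Since Q_H = Q_C + W for any cycle, COP_R = Q_C/W = Q_H/W − 1.
COP_R = 10.23 − 1 = 9.23.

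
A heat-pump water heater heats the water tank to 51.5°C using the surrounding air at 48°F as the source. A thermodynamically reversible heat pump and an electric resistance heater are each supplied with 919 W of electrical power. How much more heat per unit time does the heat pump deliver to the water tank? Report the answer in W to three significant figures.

In absolute terms T_C = 282.04 K and T_H = 324.65 K, so ΔT = 42.61 K.
COP_Carnot = T_H/ΔT = 324.65/42.61 = 7.619.
The heat pump delivers Q̇_H = COP × Ẇ = 7002 W; the resistance heater delivers Ẇ = 919.0 W.
Extra = (COP − 1)·Ẇ = 6083 W.

6080 W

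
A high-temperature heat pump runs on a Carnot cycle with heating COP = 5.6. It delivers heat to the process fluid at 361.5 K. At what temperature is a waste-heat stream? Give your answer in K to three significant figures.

COP_HP = T_H/(T_H − T_C) gives T_H − T_C = T_H/COP.
With T_H = 361.50 K, T_C = 361.50 × (1 − 1/5.6) = 296.95 K.

297 K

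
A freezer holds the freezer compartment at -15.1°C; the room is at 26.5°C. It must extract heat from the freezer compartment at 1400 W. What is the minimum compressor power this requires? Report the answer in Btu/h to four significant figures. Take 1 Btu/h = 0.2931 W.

770.0 Btu/h

In absolute terms T_C = 258.05 K and T_H = 299.65 K, so ΔT = 41.60 K.
COP_Carnot = T_C/ΔT = 258.05/41.60 = 6.203.
Ẇ_min = Q̇/COP_Carnot = 1400/6.203 = 225.7 W = 770.0 Btu/h.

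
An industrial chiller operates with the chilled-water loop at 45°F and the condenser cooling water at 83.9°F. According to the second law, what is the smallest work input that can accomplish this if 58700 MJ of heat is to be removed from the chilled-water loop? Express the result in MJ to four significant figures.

4525 MJ

In absolute terms T_C = 280.37 K and T_H = 301.98 K, so ΔT = 21.61 K.
The reversible limit is COP_R = T_C/ΔT = 12.97, so W_min = Q_C/COP = Q_C·ΔT/T_C.
W_min = 58700 × 21.61/280.37 = 4525 MJ.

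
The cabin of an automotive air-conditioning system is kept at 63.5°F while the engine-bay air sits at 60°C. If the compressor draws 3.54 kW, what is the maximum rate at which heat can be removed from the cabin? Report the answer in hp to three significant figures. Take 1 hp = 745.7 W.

32.5 hp

In absolute terms T_C = 290.65 K and T_H = 333.15 K, so ΔT = 42.50 K.
COP_Carnot = T_C/ΔT = 290.65/42.50 = 6.839.
Q̇_max = COP_Carnot × Ẇ = 6.839 × 3.540 kW = 24.21 kW = 32.47 hp.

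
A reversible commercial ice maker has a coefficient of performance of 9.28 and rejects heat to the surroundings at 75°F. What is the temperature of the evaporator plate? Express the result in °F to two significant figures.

23 °F

For a Carnot refrigerator COP_R = T_C/(T_H − T_C), so T_C = COP·T_H/(1 + COP).
With T_H = 297.04 K, T_C = 9.28 × 297.04/10.28 = 268.14 K.
Converting, 268.14 K = 22.99°F.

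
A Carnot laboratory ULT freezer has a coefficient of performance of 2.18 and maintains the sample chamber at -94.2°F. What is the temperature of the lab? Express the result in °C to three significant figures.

COP_R = T_C/(T_H − T_C) gives T_H − T_C = T_C/COP.
With T_C = 203.04 K, T_H = 203.04 × (1 + 1/2.18) = 296.18 K.
Converting, 296.18 K = 23.03°C.

23.0 °C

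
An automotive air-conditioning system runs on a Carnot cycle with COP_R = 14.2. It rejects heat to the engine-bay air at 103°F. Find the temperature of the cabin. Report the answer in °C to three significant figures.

18.9 °C

For a Carnot refrigerator COP_R = T_C/(T_H − T_C), so T_C = COP·T_H/(1 + COP).
With T_H = 312.59 K, T_C = 14.2 × 312.59/15.20 = 292.03 K.
Converting, 292.03 K = 18.88°C.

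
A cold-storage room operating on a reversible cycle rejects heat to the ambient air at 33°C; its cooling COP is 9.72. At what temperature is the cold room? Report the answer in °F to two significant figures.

For a Carnot refrigerator COP_R = T_C/(T_H − T_C), so T_C = COP·T_H/(1 + COP).
With T_H = 306.15 K, T_C = 9.72 × 306.15/10.72 = 277.59 K.
Converting, 277.59 K = 39.99°F.

40 °F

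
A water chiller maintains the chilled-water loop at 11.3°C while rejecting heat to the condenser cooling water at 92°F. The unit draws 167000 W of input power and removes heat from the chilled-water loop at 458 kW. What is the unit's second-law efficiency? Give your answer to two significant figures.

0.21

Converting, Q̇_C = 458.0 kW = 458000 W, so COP_actual = Q̇_C/Ẇ = 458000/167000 = 2.743.
In absolute terms T_C = 284.45 K and T_H = 306.48 K, so ΔT = 22.03 K.
COP_Carnot = T_C/ΔT = 284.45/22.03 = 12.91.
η_II = COP_actual/COP_Carnot = 2.743/12.91 = 0.2124.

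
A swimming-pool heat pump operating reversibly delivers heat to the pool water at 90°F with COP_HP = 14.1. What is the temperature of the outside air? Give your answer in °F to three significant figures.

51.0 °F

COP_HP = T_H/(T_H − T_C) gives T_H − T_C = T_H/COP.
With T_H = 305.37 K, T_C = 305.37 × (1 − 1/14.1) = 283.71 K.
Converting, 283.71 K = 51.02°F.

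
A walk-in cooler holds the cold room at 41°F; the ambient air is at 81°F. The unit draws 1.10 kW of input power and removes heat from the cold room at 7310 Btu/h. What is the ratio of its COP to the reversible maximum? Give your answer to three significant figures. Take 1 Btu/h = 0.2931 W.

Converting, Q̇_C = 7310 Btu/h = 2.143 kW, so COP_actual = Q̇_C/Ẇ = 2.143/1.100 = 1.948.
In absolute terms T_C = 278.15 K and T_H = 300.37 K, so ΔT = 22.22 K.
COP_Carnot = T_C/ΔT = 278.15/22.22 = 12.52.
η_II = COP_actual/COP_Carnot = 1.948/12.52 = 0.1556.

0.156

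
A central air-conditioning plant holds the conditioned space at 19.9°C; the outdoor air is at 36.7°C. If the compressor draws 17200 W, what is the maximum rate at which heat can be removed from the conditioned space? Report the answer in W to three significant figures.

In absolute terms T_C = 293.05 K and T_H = 309.85 K, so ΔT = 16.80 K.
COP_Carnot = T_C/ΔT = 293.05/16.80 = 17.44.
Q̇_max = COP_Carnot × Ẇ = 17.44 × 17200 W = 300000 W.

300000 W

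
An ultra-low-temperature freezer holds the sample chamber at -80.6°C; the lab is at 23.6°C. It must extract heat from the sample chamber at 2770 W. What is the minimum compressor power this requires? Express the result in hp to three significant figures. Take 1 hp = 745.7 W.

In absolute terms T_C = 192.55 K and T_H = 296.75 K, so ΔT = 104.2 K.
COP_Carnot = T_C/ΔT = 192.55/104.2 = 1.848.
Ẇ_min = Q̇/COP_Carnot = 2770/1.848 = 1499 W = 2.010 hp.

2.01 hp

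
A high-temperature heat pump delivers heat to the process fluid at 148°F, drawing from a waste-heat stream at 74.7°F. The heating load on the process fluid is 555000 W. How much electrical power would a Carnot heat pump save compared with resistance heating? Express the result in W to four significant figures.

488100 W

In absolute terms T_C = 296.87 K and T_H = 337.59 K, so ΔT = 40.72 K.
COP_Carnot = T_H/ΔT = 337.59/40.72 = 8.290.
Resistance heating needs Ẇ_res = Q̇_H = 555000 W; the reversible heat pump needs only Ẇ_hp = Q̇_H/COP = 66950 W.
Saving = 555000 − 66950 = 488100 W.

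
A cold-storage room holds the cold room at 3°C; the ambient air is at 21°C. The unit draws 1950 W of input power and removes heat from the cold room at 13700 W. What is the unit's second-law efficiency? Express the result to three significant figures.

COP_actual = Q̇_C/Ẇ = 13700/1950 = 7.026.
In absolute terms T_C = 276.15 K and T_H = 294.15 K, so ΔT = 18.00 K.
COP_Carnot = T_C/ΔT = 276.15/18.00 = 15.34.
η_II = COP_actual/COP_Carnot = 7.026/15.34 = 0.4579.

0.458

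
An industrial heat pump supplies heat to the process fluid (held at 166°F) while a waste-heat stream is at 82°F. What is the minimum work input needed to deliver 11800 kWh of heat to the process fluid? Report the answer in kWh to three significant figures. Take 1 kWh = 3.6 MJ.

In absolute terms T_C = 300.93 K and T_H = 347.59 K, so ΔT = 46.67 K.
The reversible limit is COP_HP = T_H/ΔT = 7.448, so W_min = Q_H/COP = Q_H·ΔT/T_H.
W_min = 11800 × 46.67/347.59 = 1584 kWh.

1580 kWh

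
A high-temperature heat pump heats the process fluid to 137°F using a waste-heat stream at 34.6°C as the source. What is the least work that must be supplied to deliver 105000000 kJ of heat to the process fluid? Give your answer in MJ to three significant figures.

In absolute terms T_C = 307.75 K and T_H = 331.48 K, so ΔT = 23.73 K.
The reversible limit is COP_HP = T_H/ΔT = 13.97, so W_min = Q_H/COP = Q_H·ΔT/T_H.
W_min = 105000000 × 23.73/331.48 = 7518000 kJ = 7518 MJ.

7520 MJ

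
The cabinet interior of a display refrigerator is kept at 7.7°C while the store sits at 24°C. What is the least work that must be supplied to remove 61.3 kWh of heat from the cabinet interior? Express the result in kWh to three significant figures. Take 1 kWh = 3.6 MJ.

3.56 kWh

In absolute terms T_C = 280.85 K and T_H = 297.15 K, so ΔT = 16.30 K.
The reversible limit is COP_R = T_C/ΔT = 17.23, so W_min = Q_C/COP = Q_C·ΔT/T_C.
W_min = 61.30 × 16.30/280.85 = 3.558 kWh.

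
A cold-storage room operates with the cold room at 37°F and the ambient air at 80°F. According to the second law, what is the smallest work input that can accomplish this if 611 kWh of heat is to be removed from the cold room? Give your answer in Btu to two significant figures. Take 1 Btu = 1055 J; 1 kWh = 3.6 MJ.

In absolute terms T_C = 275.93 K and T_H = 299.82 K, so ΔT = 23.89 K.
The reversible limit is COP_R = T_C/ΔT = 11.55, so W_min = Q_C/COP = Q_C·ΔT/T_C.
W_min = 611.0 × 23.89/275.93 = 52.90 kWh = 180500 Btu.

180000 Btu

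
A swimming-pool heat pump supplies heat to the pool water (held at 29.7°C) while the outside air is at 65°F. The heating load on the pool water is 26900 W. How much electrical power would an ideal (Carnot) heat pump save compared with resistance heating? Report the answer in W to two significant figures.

26000 W

In absolute terms T_C = 291.48 K and T_H = 302.85 K, so ΔT = 11.37 K.
COP_Carnot = T_H/ΔT = 302.85/11.37 = 26.64.
Resistance heating needs Ẇ_res = Q̇_H = 26900 W; the reversible heat pump needs only Ẇ_hp = Q̇_H/COP = 1010 W.
Saving = 26900 − 1010 = 25890 W.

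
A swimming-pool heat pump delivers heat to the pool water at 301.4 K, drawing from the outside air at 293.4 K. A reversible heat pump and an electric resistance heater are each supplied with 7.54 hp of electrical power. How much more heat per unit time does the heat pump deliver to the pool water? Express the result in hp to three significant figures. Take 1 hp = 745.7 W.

277 hp

The reservoir spacing is ΔT = 301.4 − 293.4 = 8.000 K.
COP_Carnot = T_H/ΔT = 301.40/8.000 = 37.68.
The heat pump delivers Q̇_H = COP × Ẇ = 284.1 hp; the resistance heater delivers Ẇ = 7.540 hp.
Extra = (COP − 1)·Ẇ = 276.5 hp.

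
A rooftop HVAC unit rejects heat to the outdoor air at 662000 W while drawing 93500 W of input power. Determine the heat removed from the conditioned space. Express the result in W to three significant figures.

For a cyclic device the first law requires Q̇_H = Q̇_C + Ẇ.
Q̇_C = Q̇_H − Ẇ = 568500 W.

569000 W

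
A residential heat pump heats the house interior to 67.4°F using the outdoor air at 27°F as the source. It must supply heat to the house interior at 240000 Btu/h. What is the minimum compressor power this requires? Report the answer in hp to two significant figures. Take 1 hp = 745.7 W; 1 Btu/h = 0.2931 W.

In absolute terms T_C = 270.37 K and T_H = 292.82 K, so ΔT = 22.44 K.
COP_Carnot = T_H/ΔT = 292.82/22.44 = 13.05.
Ẇ_min = Q̇/COP_Carnot = 240000/13.05 = 18400 Btu/h = 7.231 hp.

7.2 hp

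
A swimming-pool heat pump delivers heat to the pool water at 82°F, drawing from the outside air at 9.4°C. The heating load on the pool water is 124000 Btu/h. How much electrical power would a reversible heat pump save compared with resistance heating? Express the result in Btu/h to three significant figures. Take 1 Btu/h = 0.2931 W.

116000 Btu/h

In absolute terms T_C = 282.55 K and T_H = 300.93 K, so ΔT = 18.38 K.
COP_Carnot = T_H/ΔT = 300.93/18.38 = 16.37.
Resistance heating needs Ẇ_res = Q̇_H = 124000 Btu/h; the reversible heat pump needs only Ẇ_hp = Q̇_H/COP = 7573 Btu/h.
Saving = 124000 − 7573 = 116400 Btu/h.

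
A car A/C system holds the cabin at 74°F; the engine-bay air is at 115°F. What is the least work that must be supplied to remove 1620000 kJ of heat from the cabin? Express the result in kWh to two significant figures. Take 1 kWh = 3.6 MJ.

In absolute terms T_C = 296.48 K and T_H = 319.26 K, so ΔT = 22.78 K.
The reversible limit is COP_R = T_C/ΔT = 13.02, so W_min = Q_C/COP = Q_C·ΔT/T_C.
W_min = 1620000 × 22.78/296.48 = 124500 kJ = 34.57 kWh.

35 kWh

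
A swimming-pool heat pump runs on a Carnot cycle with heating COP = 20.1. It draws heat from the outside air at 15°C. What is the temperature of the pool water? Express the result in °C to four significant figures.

COP_HP = T_H/(T_H − T_C) rearranges to T_H = COP·T_C/(COP − 1).
With T_C = 288.15 K, T_H = 20.1 × 288.15/19.10 = 303.24 K.
Converting, 303.24 K = 30.09°C.

30.09 °C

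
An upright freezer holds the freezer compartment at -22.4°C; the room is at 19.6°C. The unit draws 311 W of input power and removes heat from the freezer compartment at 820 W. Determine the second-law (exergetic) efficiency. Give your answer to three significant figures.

0.442

COP_actual = Q̇_C/Ẇ = 820.0/311.0 = 2.637.
In absolute terms T_C = 250.75 K and T_H = 292.75 K, so ΔT = 42.00 K.
COP_Carnot = T_C/ΔT = 250.75/42.00 = 5.970.
η_II = COP_actual/COP_Carnot = 2.637/5.970 = 0.4416.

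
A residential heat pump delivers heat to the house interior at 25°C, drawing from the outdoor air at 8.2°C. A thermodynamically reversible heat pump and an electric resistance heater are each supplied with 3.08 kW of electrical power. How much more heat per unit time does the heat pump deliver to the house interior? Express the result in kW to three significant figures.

51.6 kW

In absolute terms T_C = 281.35 K and T_H = 298.15 K, so ΔT = 16.80 K.
COP_Carnot = T_H/ΔT = 298.15/16.80 = 17.75.
The heat pump delivers Q̇_H = COP × Ẇ = 54.66 kW; the resistance heater delivers Ẇ = 3.080 kW.
Extra = (COP − 1)·Ẇ = 51.58 kW.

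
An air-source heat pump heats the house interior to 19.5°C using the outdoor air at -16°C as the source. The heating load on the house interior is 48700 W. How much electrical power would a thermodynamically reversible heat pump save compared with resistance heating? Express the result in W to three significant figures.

42800 W

In absolute terms T_C = 257.15 K and T_H = 292.65 K, so ΔT = 35.50 K.
COP_Carnot = T_H/ΔT = 292.65/35.50 = 8.244.
Resistance heating needs Ẇ_res = Q̇_H = 48700 W; the reversible heat pump needs only Ẇ_hp = Q̇_H/COP = 5908 W.
Saving = 48700 − 5908 = 42790 W.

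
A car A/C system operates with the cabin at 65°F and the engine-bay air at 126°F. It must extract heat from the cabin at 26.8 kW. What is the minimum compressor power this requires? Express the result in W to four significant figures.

3116 W

In absolute terms T_C = 291.48 K and T_H = 325.37 K, so ΔT = 33.89 K.
COP_Carnot = T_C/ΔT = 291.48/33.89 = 8.601.
Ẇ_min = Q̇/COP_Carnot = 26.80/8.601 = 3.116 kW = 3116 W.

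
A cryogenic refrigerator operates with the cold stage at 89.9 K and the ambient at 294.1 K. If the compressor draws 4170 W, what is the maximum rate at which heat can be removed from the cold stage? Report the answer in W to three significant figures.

The reservoir spacing is ΔT = 294.1 − 89.9 = 204.2 K.
COP_Carnot = T_C/ΔT = 89.90/204.2 = 0.4403.
Q̇_max = COP_Carnot × Ẇ = 0.4403 × 4170 W = 1836 W.

1840 W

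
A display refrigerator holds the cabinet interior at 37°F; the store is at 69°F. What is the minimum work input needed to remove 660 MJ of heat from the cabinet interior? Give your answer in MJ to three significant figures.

In absolute terms T_C = 275.93 K and T_H = 293.71 K, so ΔT = 17.78 K.
The reversible limit is COP_R = T_C/ΔT = 15.52, so W_min = Q_C/COP = Q_C·ΔT/T_C.
W_min = 660.0 × 17.78/275.93 = 42.52 MJ.

42.5 MJ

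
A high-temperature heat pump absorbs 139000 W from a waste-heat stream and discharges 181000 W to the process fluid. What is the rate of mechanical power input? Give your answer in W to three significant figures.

For a cyclic device the first law requires Q̇_H = Q̇_C + Ẇ.
Ẇ = Q̇_H − Q̇_C = 42000 W.

42000 W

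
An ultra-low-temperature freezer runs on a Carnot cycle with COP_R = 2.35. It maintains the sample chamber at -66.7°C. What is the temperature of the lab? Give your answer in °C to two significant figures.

COP_R = T_C/(T_H − T_C) gives T_H − T_C = T_C/COP.
With T_C = 206.45 K, T_H = 206.45 × (1 + 1/2.35) = 294.30 K.
Converting, 294.30 K = 21.15°C.

21 °C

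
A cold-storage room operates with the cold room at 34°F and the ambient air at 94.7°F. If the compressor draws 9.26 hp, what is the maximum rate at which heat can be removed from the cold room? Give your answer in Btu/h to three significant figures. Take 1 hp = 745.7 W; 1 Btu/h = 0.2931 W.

In absolute terms T_C = 274.26 K and T_H = 307.98 K, so ΔT = 33.72 K.
COP_Carnot = T_C/ΔT = 274.26/33.72 = 8.133.
Q̇_max = COP_Carnot × Ẇ = 8.133 × 9.260 hp = 75.31 hp = 191600 Btu/h.

192000 Btu/h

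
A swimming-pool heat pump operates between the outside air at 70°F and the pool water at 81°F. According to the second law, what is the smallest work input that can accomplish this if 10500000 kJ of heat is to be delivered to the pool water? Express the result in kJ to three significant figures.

214000 kJ

In absolute terms T_C = 294.26 K and T_H = 300.37 K, so ΔT = 6.111 K.
The reversible limit is COP_HP = T_H/ΔT = 49.15, so W_min = Q_H/COP = Q_H·ΔT/T_H.
W_min = 10500000 × 6.111/300.37 = 213600 kJ.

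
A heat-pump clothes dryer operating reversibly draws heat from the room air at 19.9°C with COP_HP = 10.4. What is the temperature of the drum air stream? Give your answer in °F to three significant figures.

124 °F

COP_HP = T_H/(T_H − T_C) rearranges to T_H = COP·T_C/(COP − 1).
With T_C = 293.05 K, T_H = 10.4 × 293.05/9.400 = 324.23 K.
Converting, 324.23 K = 123.94°F.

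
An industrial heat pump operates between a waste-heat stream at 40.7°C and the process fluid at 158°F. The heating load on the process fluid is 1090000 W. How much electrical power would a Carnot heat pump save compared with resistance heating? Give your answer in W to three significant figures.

In absolute terms T_C = 313.85 K and T_H = 343.15 K, so ΔT = 29.30 K.
COP_Carnot = T_H/ΔT = 343.15/29.30 = 11.71.
Resistance heating needs Ẇ_res = Q̇_H = 1090000 W; the reversible heat pump needs only Ẇ_hp = Q̇_H/COP = 93070 W.
Saving = 1090000 − 93070 = 996900 W.

997000 W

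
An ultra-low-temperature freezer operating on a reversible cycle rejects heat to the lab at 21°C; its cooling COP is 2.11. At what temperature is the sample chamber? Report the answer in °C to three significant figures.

-73.6 °C

For a Carnot refrigerator COP_R = T_C/(T_H − T_C), so T_C = COP·T_H/(1 + COP).
With T_H = 294.15 K, T_C = 2.11 × 294.15/3.110 = 199.57 K.
Converting, 199.57 K = -73.58°C.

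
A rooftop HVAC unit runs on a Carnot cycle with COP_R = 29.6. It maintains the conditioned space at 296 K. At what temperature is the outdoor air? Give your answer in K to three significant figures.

306 K

COP_R = T_C/(T_H − T_C) gives T_H − T_C = T_C/COP.
With T_C = 296.00 K, T_H = 296.00 × (1 + 1/29.6) = 306.00 K.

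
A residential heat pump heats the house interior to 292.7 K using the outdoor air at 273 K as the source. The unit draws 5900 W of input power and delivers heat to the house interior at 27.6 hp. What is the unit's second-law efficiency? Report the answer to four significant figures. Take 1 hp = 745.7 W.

Converting, Q̇_H = 27.60 hp = 20580 W, so COP_actual = Q̇_H/Ẇ = 20580/5900 = 3.488.
The reservoir spacing is ΔT = 292.7 − 273 = 19.70 K.
COP_Carnot = T_H/ΔT = 292.70/19.70 = 14.86.
η_II = COP_actual/COP_Carnot = 3.488/14.86 = 0.2348.

0.2348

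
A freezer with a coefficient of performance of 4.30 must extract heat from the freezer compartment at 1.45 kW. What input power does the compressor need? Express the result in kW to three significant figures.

0.337 kW

Ẇ = Q̇_C/COP = 1.450/4.30 = 0.3372 kW.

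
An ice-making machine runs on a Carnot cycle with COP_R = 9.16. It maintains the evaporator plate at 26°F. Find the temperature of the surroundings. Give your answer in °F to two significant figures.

79 °F

COP_R = T_C/(T_H − T_C) gives T_H − T_C = T_C/COP.
With T_C = 269.82 K, T_H = 269.82 × (1 + 1/9.16) = 299.27 K.
Converting, 299.27 K = 79.02°F.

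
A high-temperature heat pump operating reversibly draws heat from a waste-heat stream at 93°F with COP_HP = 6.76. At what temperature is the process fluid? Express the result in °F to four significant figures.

COP_HP = T_H/(T_H − T_C) rearranges to T_H = COP·T_C/(COP − 1).
With T_C = 307.04 K, T_H = 6.76 × 307.04/5.760 = 360.34 K.
Converting, 360.34 K = 188.95°F.

188.9 °F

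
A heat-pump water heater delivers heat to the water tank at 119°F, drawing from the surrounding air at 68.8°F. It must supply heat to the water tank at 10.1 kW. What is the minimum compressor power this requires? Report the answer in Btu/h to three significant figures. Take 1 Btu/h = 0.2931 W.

2990 Btu/h

In absolute terms T_C = 293.59 K and T_H = 321.48 K, so ΔT = 27.89 K.
COP_Carnot = T_H/ΔT = 321.48/27.89 = 11.53.
Ẇ_min = Q̇/COP_Carnot = 10.10/11.53 = 0.8762 kW = 2989 Btu/h.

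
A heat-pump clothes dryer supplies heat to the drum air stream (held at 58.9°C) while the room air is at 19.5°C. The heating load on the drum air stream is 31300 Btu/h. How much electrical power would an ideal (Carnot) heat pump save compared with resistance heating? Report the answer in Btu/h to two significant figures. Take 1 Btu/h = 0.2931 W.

In absolute terms T_C = 292.65 K and T_H = 332.05 K, so ΔT = 39.40 K.
COP_Carnot = T_H/ΔT = 332.05/39.40 = 8.428.
Resistance heating needs Ẇ_res = Q̇_H = 31300 Btu/h; the reversible heat pump needs only Ẇ_hp = Q̇_H/COP = 3714 Btu/h.
Saving = 31300 − 3714 = 27590 Btu/h.

28000 Btu/h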